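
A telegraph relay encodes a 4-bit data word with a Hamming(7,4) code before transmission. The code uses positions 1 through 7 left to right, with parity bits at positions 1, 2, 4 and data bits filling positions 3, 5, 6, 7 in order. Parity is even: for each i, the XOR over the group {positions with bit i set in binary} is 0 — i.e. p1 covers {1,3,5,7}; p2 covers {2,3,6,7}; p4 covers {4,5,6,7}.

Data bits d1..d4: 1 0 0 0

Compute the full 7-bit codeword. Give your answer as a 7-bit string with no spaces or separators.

1110000

Place data at non-parity positions: p1 p2 1 p4 0 0 0
p1 (pos 1,3,5,7): XOR of data positions = 1⊕0⊕0 = 1
p2 (pos 2,3,6,7): XOR of data positions = 1⊕0⊕0 = 1
p4 (pos 4,5,6,7): XOR of data positions = 0⊕0⊕0 = 0
Codeword: 1110000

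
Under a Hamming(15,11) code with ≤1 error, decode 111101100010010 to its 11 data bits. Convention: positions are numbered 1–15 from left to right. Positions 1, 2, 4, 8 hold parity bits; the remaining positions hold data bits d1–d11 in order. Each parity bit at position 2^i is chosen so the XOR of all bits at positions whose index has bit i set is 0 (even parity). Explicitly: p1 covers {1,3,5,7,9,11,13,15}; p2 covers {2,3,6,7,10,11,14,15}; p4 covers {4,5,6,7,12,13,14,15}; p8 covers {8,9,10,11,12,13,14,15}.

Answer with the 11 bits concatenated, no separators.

10110010010

s1 (pos 1,3,5,7,9,11,13,15): 1⊕1⊕0⊕1⊕0⊕1⊕0⊕0 = 0
s2 (pos 2,3,6,7,10,11,14,15): 1⊕1⊕1⊕1⊕0⊕1⊕1⊕0 = 0
s4 (pos 4,5,6,7,12,13,14,15): 1⊕0⊕1⊕1⊕0⊕0⊕1⊕0 = 0
s8 (pos 8,9,10,11,12,13,14,15): 0⊕0⊕0⊕1⊕0⊕0⊕1⊕0 = 0
Syndrome s8…s1 = 0000 → no error.
Read data bits from positions 3,5,6,7,9,10,11,12,13,14,15: 10110010010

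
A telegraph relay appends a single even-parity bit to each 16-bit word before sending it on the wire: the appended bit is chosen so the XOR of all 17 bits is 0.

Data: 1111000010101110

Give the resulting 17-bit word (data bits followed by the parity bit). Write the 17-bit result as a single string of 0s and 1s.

XOR of the 16 data bits: 1⊕1⊕1⊕1⊕0⊕0⊕0⊕0⊕1⊕0⊕1⊕0⊕1⊕1⊕1⊕0 = 1
Parity bit = 1 (so all 17 bits XOR to 0).

11110000101011101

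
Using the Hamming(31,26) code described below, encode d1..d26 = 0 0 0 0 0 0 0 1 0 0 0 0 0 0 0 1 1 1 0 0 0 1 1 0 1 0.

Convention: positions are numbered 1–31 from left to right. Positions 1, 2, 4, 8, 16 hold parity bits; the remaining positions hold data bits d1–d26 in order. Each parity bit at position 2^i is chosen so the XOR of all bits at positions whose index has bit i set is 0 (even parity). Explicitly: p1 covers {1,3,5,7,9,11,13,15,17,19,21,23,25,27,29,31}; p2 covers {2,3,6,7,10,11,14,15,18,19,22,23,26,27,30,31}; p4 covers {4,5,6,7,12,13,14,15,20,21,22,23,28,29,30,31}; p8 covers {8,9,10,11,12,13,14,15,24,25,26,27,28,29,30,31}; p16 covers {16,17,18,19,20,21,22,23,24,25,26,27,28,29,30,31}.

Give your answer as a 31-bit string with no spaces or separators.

Place data at non-parity positions: p1 p2 0 p4 0 0 0 p8 0 0 0 1 0 0 0 p16 0 0 0 0 1 1 1 0 0 0 1 1 0 1 0
p1 (pos 1,3,5,7,9,11,13,15,17,19,21,23,25,27,29,31): XOR of data positions = 0⊕0⊕0⊕0⊕0⊕0⊕0⊕0⊕0⊕1⊕1⊕0⊕1⊕0⊕0 = 1
p2 (pos 2,3,6,7,10,11,14,15,18,19,22,23,26,27,30,31): XOR of data positions = 0⊕0⊕0⊕0⊕0⊕0⊕0⊕0⊕0⊕1⊕1⊕0⊕1⊕1⊕0 = 0
p4 (pos 4,5,6,7,12,13,14,15,20,21,22,23,28,29,30,31): XOR of data positions = 0⊕0⊕0⊕1⊕0⊕0⊕0⊕0⊕1⊕1⊕1⊕1⊕0⊕1⊕0 = 0
p8 (pos 8,9,10,11,12,13,14,15,24,25,26,27,28,29,30,31): XOR of data positions = 0⊕0⊕0⊕1⊕0⊕0⊕0⊕0⊕0⊕0⊕1⊕1⊕0⊕1⊕0 = 0
p16 (pos 16,17,18,19,20,21,22,23,24,25,26,27,28,29,30,31): XOR of data positions = 0⊕0⊕0⊕0⊕1⊕1⊕1⊕0⊕0⊕0⊕1⊕1⊕0⊕1⊕0 = 0
Codeword: 1000000000010000000011100011010

1000000000010000000011100011010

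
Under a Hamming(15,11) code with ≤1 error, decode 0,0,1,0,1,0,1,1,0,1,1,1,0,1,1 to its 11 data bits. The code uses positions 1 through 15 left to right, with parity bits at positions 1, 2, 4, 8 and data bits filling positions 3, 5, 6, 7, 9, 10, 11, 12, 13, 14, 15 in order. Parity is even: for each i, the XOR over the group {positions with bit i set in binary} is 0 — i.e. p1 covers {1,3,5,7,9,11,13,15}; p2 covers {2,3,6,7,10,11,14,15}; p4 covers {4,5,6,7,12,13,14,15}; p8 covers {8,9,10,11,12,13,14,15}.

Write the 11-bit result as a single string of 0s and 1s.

10010111011

s1 (pos 1,3,5,7,9,11,13,15): 0⊕1⊕1⊕1⊕0⊕1⊕0⊕1 = 1
s2 (pos 2,3,6,7,10,11,14,15): 0⊕1⊕0⊕1⊕1⊕1⊕1⊕1 = 0
s4 (pos 4,5,6,7,12,13,14,15): 0⊕1⊕0⊕1⊕1⊕0⊕1⊕1 = 1
s8 (pos 8,9,10,11,12,13,14,15): 1⊕0⊕1⊕1⊕1⊕0⊕1⊕1 = 0
Syndrome s8…s1 = 0101 → error at position 5.
Flip position 5: 001010110111011 → 001000110111011
Read data bits from positions 3,5,6,7,9,10,11,12,13,14,15: 10010111011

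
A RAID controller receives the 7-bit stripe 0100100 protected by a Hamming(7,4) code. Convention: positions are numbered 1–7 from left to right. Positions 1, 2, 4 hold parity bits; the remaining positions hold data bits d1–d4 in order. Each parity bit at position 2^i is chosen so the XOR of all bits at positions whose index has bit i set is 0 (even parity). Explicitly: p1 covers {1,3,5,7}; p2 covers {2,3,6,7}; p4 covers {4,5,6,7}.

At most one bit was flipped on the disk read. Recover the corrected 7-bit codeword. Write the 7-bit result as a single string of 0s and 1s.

0100101

s1 (pos 1,3,5,7): 0⊕0⊕1⊕0 = 1
s2 (pos 2,3,6,7): 1⊕0⊕0⊕0 = 1
s4 (pos 4,5,6,7): 0⊕1⊕0⊕0 = 1
Syndrome s4…s1 = 111 → error at position 7.
Flip position 7: 0100100 → 0100101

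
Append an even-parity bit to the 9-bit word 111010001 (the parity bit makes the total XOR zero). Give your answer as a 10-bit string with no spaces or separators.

1110100011

XOR of the 9 data bits: 1⊕1⊕1⊕0⊕1⊕0⊕0⊕0⊕1 = 1
Parity bit = 1 (so all 10 bits XOR to 0).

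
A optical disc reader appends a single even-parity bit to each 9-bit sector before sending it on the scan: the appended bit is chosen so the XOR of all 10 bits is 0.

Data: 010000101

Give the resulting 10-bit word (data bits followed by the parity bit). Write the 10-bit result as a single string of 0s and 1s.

0100001011

XOR of the 9 data bits: 0⊕1⊕0⊕0⊕0⊕0⊕1⊕0⊕1 = 1
Parity bit = 1 (so all 10 bits XOR to 0).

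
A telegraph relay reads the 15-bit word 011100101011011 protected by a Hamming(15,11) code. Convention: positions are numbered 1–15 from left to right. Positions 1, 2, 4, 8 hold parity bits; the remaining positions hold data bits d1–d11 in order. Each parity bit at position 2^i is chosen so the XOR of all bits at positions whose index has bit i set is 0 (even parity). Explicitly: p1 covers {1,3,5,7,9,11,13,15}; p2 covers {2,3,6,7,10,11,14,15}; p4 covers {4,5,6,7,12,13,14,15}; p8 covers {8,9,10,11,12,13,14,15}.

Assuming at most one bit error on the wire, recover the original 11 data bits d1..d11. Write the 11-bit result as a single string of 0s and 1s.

s1 (pos 1,3,5,7,9,11,13,15): 0⊕1⊕0⊕1⊕1⊕1⊕0⊕1 = 1
s2 (pos 2,3,6,7,10,11,14,15): 1⊕1⊕0⊕1⊕0⊕1⊕1⊕1 = 0
s4 (pos 4,5,6,7,12,13,14,15): 1⊕0⊕0⊕1⊕1⊕0⊕1⊕1 = 1
s8 (pos 8,9,10,11,12,13,14,15): 0⊕1⊕0⊕1⊕1⊕0⊕1⊕1 = 1
Syndrome s8…s1 = 1101 → error at position 13.
Flip position 13: 011100101011011 → 011100101011111
Read data bits from positions 3,5,6,7,9,10,11,12,13,14,15: 10011011111

10011011111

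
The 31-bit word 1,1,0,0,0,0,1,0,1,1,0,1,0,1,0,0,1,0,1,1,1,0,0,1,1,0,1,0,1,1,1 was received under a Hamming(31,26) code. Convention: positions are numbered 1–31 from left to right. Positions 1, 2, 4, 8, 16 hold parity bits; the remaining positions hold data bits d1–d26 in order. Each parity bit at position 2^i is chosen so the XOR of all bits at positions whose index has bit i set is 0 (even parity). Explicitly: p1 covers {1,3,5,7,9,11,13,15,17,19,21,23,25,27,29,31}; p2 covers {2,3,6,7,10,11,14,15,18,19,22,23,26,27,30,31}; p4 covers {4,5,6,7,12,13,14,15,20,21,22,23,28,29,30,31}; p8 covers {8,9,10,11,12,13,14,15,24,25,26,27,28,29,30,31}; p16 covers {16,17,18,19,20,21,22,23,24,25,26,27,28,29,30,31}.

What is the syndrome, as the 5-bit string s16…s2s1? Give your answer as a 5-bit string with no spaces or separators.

s1 (pos 1,3,5,7,9,11,13,15,17,19,21,23,25,27,29,31): 1⊕0⊕0⊕1⊕1⊕0⊕0⊕0⊕1⊕1⊕1⊕0⊕1⊕1⊕1⊕1 = 0
s2 (pos 2,3,6,7,10,11,14,15,18,19,22,23,26,27,30,31): 1⊕0⊕0⊕1⊕1⊕0⊕1⊕0⊕0⊕1⊕0⊕0⊕0⊕1⊕1⊕1 = 0
s4 (pos 4,5,6,7,12,13,14,15,20,21,22,23,28,29,30,31): 0⊕0⊕0⊕1⊕1⊕0⊕1⊕0⊕1⊕1⊕0⊕0⊕0⊕1⊕1⊕1 = 0
s8 (pos 8,9,10,11,12,13,14,15,24,25,26,27,28,29,30,31): 0⊕1⊕1⊕0⊕1⊕0⊕1⊕0⊕1⊕1⊕0⊕1⊕0⊕1⊕1⊕1 = 0
s16 (pos 16,17,18,19,20,21,22,23,24,25,26,27,28,29,30,31): 0⊕1⊕0⊕1⊕1⊕1⊕0⊕0⊕1⊕1⊕0⊕1⊕0⊕1⊕1⊕1 = 0
Syndrome s16…s1 = 00000 → no error.

00000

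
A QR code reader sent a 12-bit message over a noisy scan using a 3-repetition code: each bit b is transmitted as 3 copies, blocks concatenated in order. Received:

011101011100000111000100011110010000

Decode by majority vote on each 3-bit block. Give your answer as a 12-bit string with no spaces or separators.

111001001100

Block 1 (011): 2 ones → 1
Block 2 (101): 2 ones → 1
Block 3 (011): 2 ones → 1
Block 4 (100): 1 one → 0
Block 5 (000): 0 ones → 0
Block 6 (111): 3 ones → 1
Block 7 (000): 0 ones → 0
Block 8 (100): 1 one → 0
Block 9 (011): 2 ones → 1
Block 10 (110): 2 ones → 1
Block 11 (010): 1 one → 0
Block 12 (000): 0 ones → 0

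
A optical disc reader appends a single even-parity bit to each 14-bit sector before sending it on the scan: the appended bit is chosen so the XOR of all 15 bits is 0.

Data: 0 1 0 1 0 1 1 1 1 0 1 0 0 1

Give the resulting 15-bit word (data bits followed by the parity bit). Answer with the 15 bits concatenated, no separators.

XOR of the 14 data bits: 0⊕1⊕0⊕1⊕0⊕1⊕1⊕1⊕1⊕0⊕1⊕0⊕0⊕1 = 0
Parity bit = 0 (so all 15 bits XOR to 0).

010101111010010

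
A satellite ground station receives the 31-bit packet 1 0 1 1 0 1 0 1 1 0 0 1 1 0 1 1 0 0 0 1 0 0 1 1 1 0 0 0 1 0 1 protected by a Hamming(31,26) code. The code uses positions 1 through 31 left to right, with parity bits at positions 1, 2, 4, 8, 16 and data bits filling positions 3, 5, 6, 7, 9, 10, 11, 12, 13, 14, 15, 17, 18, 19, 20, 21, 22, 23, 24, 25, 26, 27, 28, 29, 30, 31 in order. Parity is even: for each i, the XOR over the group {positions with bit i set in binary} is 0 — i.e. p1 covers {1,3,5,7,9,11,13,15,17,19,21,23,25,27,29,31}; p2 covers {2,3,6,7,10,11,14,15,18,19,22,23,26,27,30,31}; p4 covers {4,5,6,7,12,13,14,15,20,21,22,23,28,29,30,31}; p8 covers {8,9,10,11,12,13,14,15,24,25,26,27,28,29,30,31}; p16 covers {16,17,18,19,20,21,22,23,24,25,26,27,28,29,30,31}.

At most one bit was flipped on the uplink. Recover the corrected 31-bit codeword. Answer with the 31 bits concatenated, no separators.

s1 (pos 1,3,5,7,9,11,13,15,17,19,21,23,25,27,29,31): 1⊕1⊕0⊕0⊕1⊕0⊕1⊕1⊕0⊕0⊕0⊕1⊕1⊕0⊕1⊕1 = 1
s2 (pos 2,3,6,7,10,11,14,15,18,19,22,23,26,27,30,31): 0⊕1⊕1⊕0⊕0⊕0⊕0⊕1⊕0⊕0⊕0⊕1⊕0⊕0⊕0⊕1 = 1
s4 (pos 4,5,6,7,12,13,14,15,20,21,22,23,28,29,30,31): 1⊕0⊕1⊕0⊕1⊕1⊕0⊕1⊕1⊕0⊕0⊕1⊕0⊕1⊕0⊕1 = 1
s8 (pos 8,9,10,11,12,13,14,15,24,25,26,27,28,29,30,31): 1⊕1⊕0⊕0⊕1⊕1⊕0⊕1⊕1⊕1⊕0⊕0⊕0⊕1⊕0⊕1 = 1
s16 (pos 16,17,18,19,20,21,22,23,24,25,26,27,28,29,30,31): 1⊕0⊕0⊕0⊕1⊕0⊕0⊕1⊕1⊕1⊕0⊕0⊕0⊕1⊕0⊕1 = 1
Syndrome s16…s1 = 11111 → error at position 31.
Flip position 31: 1011010110011011000100111000101 → 1011010110011011000100111000100

1011010110011011000100111000100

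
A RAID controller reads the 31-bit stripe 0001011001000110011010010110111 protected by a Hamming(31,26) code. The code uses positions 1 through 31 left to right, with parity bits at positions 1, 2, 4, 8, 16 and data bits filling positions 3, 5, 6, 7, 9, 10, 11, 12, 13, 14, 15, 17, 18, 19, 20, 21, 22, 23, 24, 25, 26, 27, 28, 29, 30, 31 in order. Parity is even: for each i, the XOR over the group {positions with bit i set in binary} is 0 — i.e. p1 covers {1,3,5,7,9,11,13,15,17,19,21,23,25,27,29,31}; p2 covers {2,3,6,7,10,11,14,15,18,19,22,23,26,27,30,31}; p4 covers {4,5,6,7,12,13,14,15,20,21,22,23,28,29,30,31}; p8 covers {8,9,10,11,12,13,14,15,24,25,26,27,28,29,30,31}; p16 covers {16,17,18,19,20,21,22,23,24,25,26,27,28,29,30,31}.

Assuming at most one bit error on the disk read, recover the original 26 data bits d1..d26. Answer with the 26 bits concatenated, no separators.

00110100011011010010110110

s1 (pos 1,3,5,7,9,11,13,15,17,19,21,23,25,27,29,31): 0⊕0⊕0⊕1⊕0⊕0⊕0⊕1⊕0⊕1⊕1⊕0⊕0⊕1⊕1⊕1 = 1
s2 (pos 2,3,6,7,10,11,14,15,18,19,22,23,26,27,30,31): 0⊕0⊕1⊕1⊕1⊕0⊕1⊕1⊕1⊕1⊕0⊕0⊕1⊕1⊕1⊕1 = 1
s4 (pos 4,5,6,7,12,13,14,15,20,21,22,23,28,29,30,31): 1⊕0⊕1⊕1⊕0⊕0⊕1⊕1⊕0⊕1⊕0⊕0⊕0⊕1⊕1⊕1 = 1
s8 (pos 8,9,10,11,12,13,14,15,24,25,26,27,28,29,30,31): 0⊕0⊕1⊕0⊕0⊕0⊕1⊕1⊕1⊕0⊕1⊕1⊕0⊕1⊕1⊕1 = 1
s16 (pos 16,17,18,19,20,21,22,23,24,25,26,27,28,29,30,31): 0⊕0⊕1⊕1⊕0⊕1⊕0⊕0⊕1⊕0⊕1⊕1⊕0⊕1⊕1⊕1 = 1
Syndrome s16…s1 = 11111 → error at position 31.
Flip position 31: 0001011001000110011010010110111 → 0001011001000110011010010110110
Read data bits from positions 3,5,6,7,9,10,11,12,13,14,15,17,18,19,20,21,22,23,24,25,26,27,28,29,30,31: 00110100011011010010110110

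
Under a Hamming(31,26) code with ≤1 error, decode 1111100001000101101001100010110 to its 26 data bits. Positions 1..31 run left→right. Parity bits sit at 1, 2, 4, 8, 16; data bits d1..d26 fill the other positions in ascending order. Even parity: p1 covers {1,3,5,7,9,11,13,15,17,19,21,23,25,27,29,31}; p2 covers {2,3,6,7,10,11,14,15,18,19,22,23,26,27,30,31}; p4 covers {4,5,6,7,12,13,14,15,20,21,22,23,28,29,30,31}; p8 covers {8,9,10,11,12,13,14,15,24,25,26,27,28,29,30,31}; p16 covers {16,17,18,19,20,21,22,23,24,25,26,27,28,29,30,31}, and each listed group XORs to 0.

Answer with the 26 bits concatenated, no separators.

s1 (pos 1,3,5,7,9,11,13,15,17,19,21,23,25,27,29,31): 1⊕1⊕1⊕0⊕0⊕0⊕0⊕0⊕1⊕1⊕0⊕1⊕0⊕1⊕1⊕0 = 0
s2 (pos 2,3,6,7,10,11,14,15,18,19,22,23,26,27,30,31): 1⊕1⊕0⊕0⊕1⊕0⊕1⊕0⊕0⊕1⊕1⊕1⊕0⊕1⊕1⊕0 = 1
s4 (pos 4,5,6,7,12,13,14,15,20,21,22,23,28,29,30,31): 1⊕1⊕0⊕0⊕0⊕0⊕1⊕0⊕0⊕0⊕1⊕1⊕0⊕1⊕1⊕0 = 1
s8 (pos 8,9,10,11,12,13,14,15,24,25,26,27,28,29,30,31): 0⊕0⊕1⊕0⊕0⊕0⊕1⊕0⊕0⊕0⊕0⊕1⊕0⊕1⊕1⊕0 = 1
s16 (pos 16,17,18,19,20,21,22,23,24,25,26,27,28,29,30,31): 1⊕1⊕0⊕1⊕0⊕0⊕1⊕1⊕0⊕0⊕0⊕1⊕0⊕1⊕1⊕0 = 0
Syndrome s16…s1 = 01110 → error at position 14.
Flip position 14: 1111100001000101101001100010110 → 1111100001000001101001100010110
Read data bits from positions 3,5,6,7,9,10,11,12,13,14,15,17,18,19,20,21,22,23,24,25,26,27,28,29,30,31: 11000100000101001100010110

11000100000101001100010110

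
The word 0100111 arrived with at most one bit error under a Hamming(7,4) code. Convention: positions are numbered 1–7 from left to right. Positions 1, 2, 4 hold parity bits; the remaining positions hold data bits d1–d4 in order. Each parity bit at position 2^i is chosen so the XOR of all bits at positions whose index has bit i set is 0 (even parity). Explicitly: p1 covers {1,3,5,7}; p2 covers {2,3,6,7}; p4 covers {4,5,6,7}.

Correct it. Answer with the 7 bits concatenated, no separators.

s1 (pos 1,3,5,7): 0⊕0⊕1⊕1 = 0
s2 (pos 2,3,6,7): 1⊕0⊕1⊕1 = 1
s4 (pos 4,5,6,7): 0⊕1⊕1⊕1 = 1
Syndrome s4…s1 = 110 → error at position 6.
Flip position 6: 0100111 → 0100101

0100101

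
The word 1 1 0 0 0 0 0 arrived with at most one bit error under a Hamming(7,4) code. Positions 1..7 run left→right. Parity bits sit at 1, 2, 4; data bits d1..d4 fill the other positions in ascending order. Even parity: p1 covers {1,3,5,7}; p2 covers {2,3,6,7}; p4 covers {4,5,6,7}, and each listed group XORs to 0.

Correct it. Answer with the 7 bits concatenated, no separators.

s1 (pos 1,3,5,7): 1⊕0⊕0⊕0 = 1
s2 (pos 2,3,6,7): 1⊕0⊕0⊕0 = 1
s4 (pos 4,5,6,7): 0⊕0⊕0⊕0 = 0
Syndrome s4…s1 = 011 → error at position 3.
Flip position 3: 1100000 → 1110000

1110000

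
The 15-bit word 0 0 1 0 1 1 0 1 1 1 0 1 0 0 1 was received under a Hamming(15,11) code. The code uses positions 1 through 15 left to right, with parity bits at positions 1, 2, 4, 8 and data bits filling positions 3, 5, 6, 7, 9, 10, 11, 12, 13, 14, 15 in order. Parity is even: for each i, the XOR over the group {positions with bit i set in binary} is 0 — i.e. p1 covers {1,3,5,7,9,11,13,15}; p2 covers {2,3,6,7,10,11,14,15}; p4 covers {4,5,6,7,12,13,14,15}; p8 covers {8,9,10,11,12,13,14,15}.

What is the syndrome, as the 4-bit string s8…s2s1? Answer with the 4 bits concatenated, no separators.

s1 (pos 1,3,5,7,9,11,13,15): 0⊕1⊕1⊕0⊕1⊕0⊕0⊕1 = 0
s2 (pos 2,3,6,7,10,11,14,15): 0⊕1⊕1⊕0⊕1⊕0⊕0⊕1 = 0
s4 (pos 4,5,6,7,12,13,14,15): 0⊕1⊕1⊕0⊕1⊕0⊕0⊕1 = 0
s8 (pos 8,9,10,11,12,13,14,15): 1⊕1⊕1⊕0⊕1⊕0⊕0⊕1 = 1
Syndrome s8…s1 = 1000 → error at position 8.

1000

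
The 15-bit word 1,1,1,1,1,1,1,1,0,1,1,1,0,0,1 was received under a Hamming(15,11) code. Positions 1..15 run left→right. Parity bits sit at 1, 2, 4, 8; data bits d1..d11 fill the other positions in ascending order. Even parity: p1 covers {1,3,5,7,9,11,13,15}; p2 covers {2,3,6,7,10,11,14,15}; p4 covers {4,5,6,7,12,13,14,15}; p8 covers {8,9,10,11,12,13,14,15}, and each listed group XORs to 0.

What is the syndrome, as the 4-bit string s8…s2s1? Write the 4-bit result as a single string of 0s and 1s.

1010

s1 (pos 1,3,5,7,9,11,13,15): 1⊕1⊕1⊕1⊕0⊕1⊕0⊕1 = 0
s2 (pos 2,3,6,7,10,11,14,15): 1⊕1⊕1⊕1⊕1⊕1⊕0⊕1 = 1
s4 (pos 4,5,6,7,12,13,14,15): 1⊕1⊕1⊕1⊕1⊕0⊕0⊕1 = 0
s8 (pos 8,9,10,11,12,13,14,15): 1⊕0⊕1⊕1⊕1⊕0⊕0⊕1 = 1
Syndrome s8…s1 = 1010 → error at position 10.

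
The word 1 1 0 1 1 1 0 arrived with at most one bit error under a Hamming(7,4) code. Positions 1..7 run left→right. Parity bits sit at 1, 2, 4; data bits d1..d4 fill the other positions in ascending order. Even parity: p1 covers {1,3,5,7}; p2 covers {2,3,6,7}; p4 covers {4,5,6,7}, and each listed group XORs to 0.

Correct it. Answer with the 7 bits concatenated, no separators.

s1 (pos 1,3,5,7): 1⊕0⊕1⊕0 = 0
s2 (pos 2,3,6,7): 1⊕0⊕1⊕0 = 0
s4 (pos 4,5,6,7): 1⊕1⊕1⊕0 = 1
Syndrome s4…s1 = 100 → error at position 4.
Flip position 4: 1101110 → 1100110

1100110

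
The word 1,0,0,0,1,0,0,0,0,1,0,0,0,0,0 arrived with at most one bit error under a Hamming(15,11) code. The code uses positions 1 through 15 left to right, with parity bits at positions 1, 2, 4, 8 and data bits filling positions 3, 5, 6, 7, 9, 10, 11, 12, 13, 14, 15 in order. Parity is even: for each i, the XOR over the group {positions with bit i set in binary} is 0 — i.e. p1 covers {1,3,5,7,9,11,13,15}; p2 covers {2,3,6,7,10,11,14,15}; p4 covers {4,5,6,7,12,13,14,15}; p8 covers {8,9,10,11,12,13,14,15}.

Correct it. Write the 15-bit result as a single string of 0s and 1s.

100010000100010

s1 (pos 1,3,5,7,9,11,13,15): 1⊕0⊕1⊕0⊕0⊕0⊕0⊕0 = 0
s2 (pos 2,3,6,7,10,11,14,15): 0⊕0⊕0⊕0⊕1⊕0⊕0⊕0 = 1
s4 (pos 4,5,6,7,12,13,14,15): 0⊕1⊕0⊕0⊕0⊕0⊕0⊕0 = 1
s8 (pos 8,9,10,11,12,13,14,15): 0⊕0⊕1⊕0⊕0⊕0⊕0⊕0 = 1
Syndrome s8…s1 = 1110 → error at position 14.
Flip position 14: 100010000100000 → 100010000100010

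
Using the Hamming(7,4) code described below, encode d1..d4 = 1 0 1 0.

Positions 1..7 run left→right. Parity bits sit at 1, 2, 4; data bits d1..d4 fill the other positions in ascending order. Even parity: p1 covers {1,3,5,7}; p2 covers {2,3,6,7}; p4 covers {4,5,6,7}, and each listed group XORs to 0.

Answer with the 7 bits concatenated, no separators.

Place data at non-parity positions: p1 p2 1 p4 0 1 0
p1 (pos 1,3,5,7): XOR of data positions = 1⊕0⊕0 = 1
p2 (pos 2,3,6,7): XOR of data positions = 1⊕1⊕0 = 0
p4 (pos 4,5,6,7): XOR of data positions = 0⊕1⊕0 = 1
Codeword: 1011010

1011010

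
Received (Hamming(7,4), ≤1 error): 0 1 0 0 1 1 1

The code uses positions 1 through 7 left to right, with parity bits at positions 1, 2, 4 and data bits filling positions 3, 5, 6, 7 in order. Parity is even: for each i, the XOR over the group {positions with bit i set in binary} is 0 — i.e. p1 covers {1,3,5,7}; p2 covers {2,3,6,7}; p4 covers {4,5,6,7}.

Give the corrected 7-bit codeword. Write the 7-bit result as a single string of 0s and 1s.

0100101

s1 (pos 1,3,5,7): 0⊕0⊕1⊕1 = 0
s2 (pos 2,3,6,7): 1⊕0⊕1⊕1 = 1
s4 (pos 4,5,6,7): 0⊕1⊕1⊕1 = 1
Syndrome s4…s1 = 110 → error at position 6.
Flip position 6: 0100111 → 0100101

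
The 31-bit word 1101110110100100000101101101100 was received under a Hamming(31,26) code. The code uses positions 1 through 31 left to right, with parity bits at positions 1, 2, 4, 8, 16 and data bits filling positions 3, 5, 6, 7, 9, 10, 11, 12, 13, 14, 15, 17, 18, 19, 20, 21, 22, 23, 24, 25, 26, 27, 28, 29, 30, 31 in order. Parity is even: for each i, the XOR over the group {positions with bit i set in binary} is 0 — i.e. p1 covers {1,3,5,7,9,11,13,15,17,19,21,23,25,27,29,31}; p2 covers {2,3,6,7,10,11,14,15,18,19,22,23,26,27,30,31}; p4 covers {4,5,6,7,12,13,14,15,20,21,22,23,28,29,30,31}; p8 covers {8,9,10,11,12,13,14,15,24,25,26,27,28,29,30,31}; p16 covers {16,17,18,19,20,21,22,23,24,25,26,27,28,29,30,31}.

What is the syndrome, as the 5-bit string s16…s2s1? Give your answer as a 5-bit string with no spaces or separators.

s1 (pos 1,3,5,7,9,11,13,15,17,19,21,23,25,27,29,31): 1⊕0⊕1⊕0⊕1⊕1⊕0⊕0⊕0⊕0⊕0⊕1⊕1⊕0⊕1⊕0 = 1
s2 (pos 2,3,6,7,10,11,14,15,18,19,22,23,26,27,30,31): 1⊕0⊕1⊕0⊕0⊕1⊕1⊕0⊕0⊕0⊕1⊕1⊕1⊕0⊕0⊕0 = 1
s4 (pos 4,5,6,7,12,13,14,15,20,21,22,23,28,29,30,31): 1⊕1⊕1⊕0⊕0⊕0⊕1⊕0⊕1⊕0⊕1⊕1⊕1⊕1⊕0⊕0 = 1
s8 (pos 8,9,10,11,12,13,14,15,24,25,26,27,28,29,30,31): 1⊕1⊕0⊕1⊕0⊕0⊕1⊕0⊕0⊕1⊕1⊕0⊕1⊕1⊕0⊕0 = 0
s16 (pos 16,17,18,19,20,21,22,23,24,25,26,27,28,29,30,31): 0⊕0⊕0⊕0⊕1⊕0⊕1⊕1⊕0⊕1⊕1⊕0⊕1⊕1⊕0⊕0 = 1
Syndrome s16…s1 = 10111 → error at position 23.

10111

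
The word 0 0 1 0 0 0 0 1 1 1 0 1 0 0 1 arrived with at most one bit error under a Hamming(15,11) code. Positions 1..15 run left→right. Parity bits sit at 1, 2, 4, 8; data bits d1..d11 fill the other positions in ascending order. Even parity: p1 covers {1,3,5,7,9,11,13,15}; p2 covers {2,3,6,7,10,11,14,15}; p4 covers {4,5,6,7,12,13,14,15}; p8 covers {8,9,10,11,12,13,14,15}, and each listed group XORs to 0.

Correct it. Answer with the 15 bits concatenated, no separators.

001000011111001

s1 (pos 1,3,5,7,9,11,13,15): 0⊕1⊕0⊕0⊕1⊕0⊕0⊕1 = 1
s2 (pos 2,3,6,7,10,11,14,15): 0⊕1⊕0⊕0⊕1⊕0⊕0⊕1 = 1
s4 (pos 4,5,6,7,12,13,14,15): 0⊕0⊕0⊕0⊕1⊕0⊕0⊕1 = 0
s8 (pos 8,9,10,11,12,13,14,15): 1⊕1⊕1⊕0⊕1⊕0⊕0⊕1 = 1
Syndrome s8…s1 = 1011 → error at position 11.
Flip position 11: 001000011101001 → 001000011111001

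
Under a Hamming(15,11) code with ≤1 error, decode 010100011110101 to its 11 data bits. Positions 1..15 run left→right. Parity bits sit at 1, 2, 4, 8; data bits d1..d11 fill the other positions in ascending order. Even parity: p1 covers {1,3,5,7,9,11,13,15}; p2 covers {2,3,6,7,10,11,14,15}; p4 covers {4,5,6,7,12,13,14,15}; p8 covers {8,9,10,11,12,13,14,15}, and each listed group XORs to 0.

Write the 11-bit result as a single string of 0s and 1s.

s1 (pos 1,3,5,7,9,11,13,15): 0⊕0⊕0⊕0⊕1⊕1⊕1⊕1 = 0
s2 (pos 2,3,6,7,10,11,14,15): 1⊕0⊕0⊕0⊕1⊕1⊕0⊕1 = 0
s4 (pos 4,5,6,7,12,13,14,15): 1⊕0⊕0⊕0⊕0⊕1⊕0⊕1 = 1
s8 (pos 8,9,10,11,12,13,14,15): 1⊕1⊕1⊕1⊕0⊕1⊕0⊕1 = 0
Syndrome s8…s1 = 0100 → error at position 4.
Flip position 4: 010100011110101 → 010000011110101
Read data bits from positions 3,5,6,7,9,10,11,12,13,14,15: 00001110101

00001110101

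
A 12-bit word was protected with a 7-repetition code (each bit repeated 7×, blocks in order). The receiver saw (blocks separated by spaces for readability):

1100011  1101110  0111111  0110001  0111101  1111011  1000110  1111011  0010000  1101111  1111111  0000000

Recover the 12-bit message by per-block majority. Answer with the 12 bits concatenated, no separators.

Block 1 (1100011): 4 ones → 1
Block 2 (1101110): 5 ones → 1
Block 3 (0111111): 6 ones → 1
Block 4 (0110001): 3 ones → 0
Block 5 (0111101): 5 ones → 1
Block 6 (1111011): 6 ones → 1
Block 7 (1000110): 3 ones → 0
Block 8 (1111011): 6 ones → 1
Block 9 (0010000): 1 one → 0
Block 10 (1101111): 6 ones → 1
Block 11 (1111111): 7 ones → 1
Block 12 (0000000): 0 ones → 0

111011010110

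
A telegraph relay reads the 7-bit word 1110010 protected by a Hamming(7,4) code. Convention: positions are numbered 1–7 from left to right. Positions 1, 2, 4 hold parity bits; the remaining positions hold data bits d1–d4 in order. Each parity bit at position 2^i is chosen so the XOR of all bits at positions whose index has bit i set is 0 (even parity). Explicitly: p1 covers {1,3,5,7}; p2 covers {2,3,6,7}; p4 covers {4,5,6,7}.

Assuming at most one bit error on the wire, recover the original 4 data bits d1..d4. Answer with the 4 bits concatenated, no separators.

1000

s1 (pos 1,3,5,7): 1⊕1⊕0⊕0 = 0
s2 (pos 2,3,6,7): 1⊕1⊕1⊕0 = 1
s4 (pos 4,5,6,7): 0⊕0⊕1⊕0 = 1
Syndrome s4…s1 = 110 → error at position 6.
Flip position 6: 1110010 → 1110000
Read data bits from positions 3,5,6,7: 1000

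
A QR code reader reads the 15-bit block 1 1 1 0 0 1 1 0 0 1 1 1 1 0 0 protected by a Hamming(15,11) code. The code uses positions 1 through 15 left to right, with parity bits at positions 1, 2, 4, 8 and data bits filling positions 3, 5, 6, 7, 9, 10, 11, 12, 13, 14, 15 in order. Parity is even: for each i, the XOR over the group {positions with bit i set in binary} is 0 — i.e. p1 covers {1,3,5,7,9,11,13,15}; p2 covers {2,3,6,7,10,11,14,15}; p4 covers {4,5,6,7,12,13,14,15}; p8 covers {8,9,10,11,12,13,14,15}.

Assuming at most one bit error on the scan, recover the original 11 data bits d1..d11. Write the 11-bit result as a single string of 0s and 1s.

s1 (pos 1,3,5,7,9,11,13,15): 1⊕1⊕0⊕1⊕0⊕1⊕1⊕0 = 1
s2 (pos 2,3,6,7,10,11,14,15): 1⊕1⊕1⊕1⊕1⊕1⊕0⊕0 = 0
s4 (pos 4,5,6,7,12,13,14,15): 0⊕0⊕1⊕1⊕1⊕1⊕0⊕0 = 0
s8 (pos 8,9,10,11,12,13,14,15): 0⊕0⊕1⊕1⊕1⊕1⊕0⊕0 = 0
Syndrome s8…s1 = 0001 → error at position 1.
Flip position 1: 111001100111100 → 011001100111100
Read data bits from positions 3,5,6,7,9,10,11,12,13,14,15: 10110111100

10110111100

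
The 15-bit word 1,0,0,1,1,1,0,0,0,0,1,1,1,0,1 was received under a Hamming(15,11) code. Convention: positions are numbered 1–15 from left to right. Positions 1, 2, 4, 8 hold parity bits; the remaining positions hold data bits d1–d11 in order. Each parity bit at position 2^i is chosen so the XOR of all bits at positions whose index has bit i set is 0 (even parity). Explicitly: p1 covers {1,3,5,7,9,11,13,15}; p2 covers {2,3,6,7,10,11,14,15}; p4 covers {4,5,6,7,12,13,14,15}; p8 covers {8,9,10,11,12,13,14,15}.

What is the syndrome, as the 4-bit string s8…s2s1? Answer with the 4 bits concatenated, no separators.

s1 (pos 1,3,5,7,9,11,13,15): 1⊕0⊕1⊕0⊕0⊕1⊕1⊕1 = 1
s2 (pos 2,3,6,7,10,11,14,15): 0⊕0⊕1⊕0⊕0⊕1⊕0⊕1 = 1
s4 (pos 4,5,6,7,12,13,14,15): 1⊕1⊕1⊕0⊕1⊕1⊕0⊕1 = 0
s8 (pos 8,9,10,11,12,13,14,15): 0⊕0⊕0⊕1⊕1⊕1⊕0⊕1 = 0
Syndrome s8…s1 = 0011 → error at position 3.

0011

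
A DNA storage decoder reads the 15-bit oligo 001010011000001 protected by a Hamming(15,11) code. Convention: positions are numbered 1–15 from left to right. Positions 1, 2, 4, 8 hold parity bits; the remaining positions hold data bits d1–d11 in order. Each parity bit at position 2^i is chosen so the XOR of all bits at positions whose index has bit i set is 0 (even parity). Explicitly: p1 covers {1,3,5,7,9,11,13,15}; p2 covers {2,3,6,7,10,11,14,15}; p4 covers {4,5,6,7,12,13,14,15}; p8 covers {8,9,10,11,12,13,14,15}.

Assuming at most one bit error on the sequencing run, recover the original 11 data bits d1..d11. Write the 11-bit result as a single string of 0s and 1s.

s1 (pos 1,3,5,7,9,11,13,15): 0⊕1⊕1⊕0⊕1⊕0⊕0⊕1 = 0
s2 (pos 2,3,6,7,10,11,14,15): 0⊕1⊕0⊕0⊕0⊕0⊕0⊕1 = 0
s4 (pos 4,5,6,7,12,13,14,15): 0⊕1⊕0⊕0⊕0⊕0⊕0⊕1 = 0
s8 (pos 8,9,10,11,12,13,14,15): 1⊕1⊕0⊕0⊕0⊕0⊕0⊕1 = 1
Syndrome s8…s1 = 1000 → error at position 8.
Flip position 8: 001010011000001 → 001010001000001
Read data bits from positions 3,5,6,7,9,10,11,12,13,14,15: 11001000001

11001000001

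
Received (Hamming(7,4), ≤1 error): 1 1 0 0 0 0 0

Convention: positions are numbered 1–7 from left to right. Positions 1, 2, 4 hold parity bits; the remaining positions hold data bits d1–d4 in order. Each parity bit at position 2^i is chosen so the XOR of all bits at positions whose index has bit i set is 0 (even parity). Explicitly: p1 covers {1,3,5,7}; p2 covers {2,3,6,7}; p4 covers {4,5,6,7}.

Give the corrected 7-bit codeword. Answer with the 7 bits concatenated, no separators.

s1 (pos 1,3,5,7): 1⊕0⊕0⊕0 = 1
s2 (pos 2,3,6,7): 1⊕0⊕0⊕0 = 1
s4 (pos 4,5,6,7): 0⊕0⊕0⊕0 = 0
Syndrome s4…s1 = 011 → error at position 3.
Flip position 3: 1100000 → 1110000

1110000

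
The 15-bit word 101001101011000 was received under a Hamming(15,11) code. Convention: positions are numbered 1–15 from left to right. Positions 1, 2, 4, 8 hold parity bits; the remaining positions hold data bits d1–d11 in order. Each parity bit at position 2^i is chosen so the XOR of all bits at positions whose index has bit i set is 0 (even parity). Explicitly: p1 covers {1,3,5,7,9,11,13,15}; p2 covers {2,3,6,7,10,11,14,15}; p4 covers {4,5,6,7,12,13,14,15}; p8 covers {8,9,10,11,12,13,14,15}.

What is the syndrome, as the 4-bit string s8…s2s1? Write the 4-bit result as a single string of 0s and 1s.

s1 (pos 1,3,5,7,9,11,13,15): 1⊕1⊕0⊕1⊕1⊕1⊕0⊕0 = 1
s2 (pos 2,3,6,7,10,11,14,15): 0⊕1⊕1⊕1⊕0⊕1⊕0⊕0 = 0
s4 (pos 4,5,6,7,12,13,14,15): 0⊕0⊕1⊕1⊕1⊕0⊕0⊕0 = 1
s8 (pos 8,9,10,11,12,13,14,15): 0⊕1⊕0⊕1⊕1⊕0⊕0⊕0 = 1
Syndrome s8…s1 = 1101 → error at position 13.

1101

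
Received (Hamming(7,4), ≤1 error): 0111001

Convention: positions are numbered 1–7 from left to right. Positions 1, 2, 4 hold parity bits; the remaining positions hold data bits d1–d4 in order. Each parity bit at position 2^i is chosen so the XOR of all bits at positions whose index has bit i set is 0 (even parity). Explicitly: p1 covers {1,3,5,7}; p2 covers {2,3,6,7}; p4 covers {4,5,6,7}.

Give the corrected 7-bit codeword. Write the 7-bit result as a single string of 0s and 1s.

0011001

s1 (pos 1,3,5,7): 0⊕1⊕0⊕1 = 0
s2 (pos 2,3,6,7): 1⊕1⊕0⊕1 = 1
s4 (pos 4,5,6,7): 1⊕0⊕0⊕1 = 0
Syndrome s4…s1 = 010 → error at position 2.
Flip position 2: 0111001 → 0011001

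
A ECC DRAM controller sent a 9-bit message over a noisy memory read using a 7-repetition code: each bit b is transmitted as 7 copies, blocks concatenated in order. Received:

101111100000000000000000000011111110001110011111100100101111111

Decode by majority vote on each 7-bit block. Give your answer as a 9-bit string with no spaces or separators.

100010101

Block 1 (1011111): 6 ones → 1
Block 2 (0000000): 0 ones → 0
Block 3 (0000000): 0 ones → 0
Block 4 (0000000): 0 ones → 0
Block 5 (1111111): 7 ones → 1
Block 6 (0001110): 3 ones → 0
Block 7 (0111111): 6 ones → 1
Block 8 (0010010): 2 ones → 0
Block 9 (1111111): 7 ones → 1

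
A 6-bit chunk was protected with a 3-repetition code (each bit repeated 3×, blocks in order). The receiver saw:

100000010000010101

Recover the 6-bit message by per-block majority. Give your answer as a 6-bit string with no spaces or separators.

000001

Block 1 (100): 1 one → 0
Block 2 (000): 0 ones → 0
Block 3 (010): 1 one → 0
Block 4 (000): 0 ones → 0
Block 5 (010): 1 one → 0
Block 6 (101): 2 ones → 1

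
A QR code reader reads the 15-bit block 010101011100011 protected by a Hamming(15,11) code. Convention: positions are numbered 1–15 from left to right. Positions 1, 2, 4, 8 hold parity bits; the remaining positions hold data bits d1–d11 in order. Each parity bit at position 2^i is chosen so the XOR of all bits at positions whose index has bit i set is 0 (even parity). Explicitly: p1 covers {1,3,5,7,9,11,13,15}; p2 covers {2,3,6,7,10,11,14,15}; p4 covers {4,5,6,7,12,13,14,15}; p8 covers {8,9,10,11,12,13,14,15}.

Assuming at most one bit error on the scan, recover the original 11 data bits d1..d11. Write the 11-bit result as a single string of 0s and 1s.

s1 (pos 1,3,5,7,9,11,13,15): 0⊕0⊕0⊕0⊕1⊕0⊕0⊕1 = 0
s2 (pos 2,3,6,7,10,11,14,15): 1⊕0⊕1⊕0⊕1⊕0⊕1⊕1 = 1
s4 (pos 4,5,6,7,12,13,14,15): 1⊕0⊕1⊕0⊕0⊕0⊕1⊕1 = 0
s8 (pos 8,9,10,11,12,13,14,15): 1⊕1⊕1⊕0⊕0⊕0⊕1⊕1 = 1
Syndrome s8…s1 = 1010 → error at position 10.
Flip position 10: 010101011100011 → 010101011000011
Read data bits from positions 3,5,6,7,9,10,11,12,13,14,15: 00101000011

00101000011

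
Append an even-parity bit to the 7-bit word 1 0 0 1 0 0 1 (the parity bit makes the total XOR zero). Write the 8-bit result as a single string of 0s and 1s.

XOR of the 7 data bits: 1⊕0⊕0⊕1⊕0⊕0⊕1 = 1
Parity bit = 1 (so all 8 bits XOR to 0).

10010011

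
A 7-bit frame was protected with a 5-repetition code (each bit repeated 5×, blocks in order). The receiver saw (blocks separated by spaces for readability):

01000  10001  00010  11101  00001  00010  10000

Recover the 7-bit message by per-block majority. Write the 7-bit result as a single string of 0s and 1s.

0001000

Block 1 (01000): 1 one → 0
Block 2 (10001): 2 ones → 0
Block 3 (00010): 1 one → 0
Block 4 (11101): 4 ones → 1
Block 5 (00001): 1 one → 0
Block 6 (00010): 1 one → 0
Block 7 (10000): 1 one → 0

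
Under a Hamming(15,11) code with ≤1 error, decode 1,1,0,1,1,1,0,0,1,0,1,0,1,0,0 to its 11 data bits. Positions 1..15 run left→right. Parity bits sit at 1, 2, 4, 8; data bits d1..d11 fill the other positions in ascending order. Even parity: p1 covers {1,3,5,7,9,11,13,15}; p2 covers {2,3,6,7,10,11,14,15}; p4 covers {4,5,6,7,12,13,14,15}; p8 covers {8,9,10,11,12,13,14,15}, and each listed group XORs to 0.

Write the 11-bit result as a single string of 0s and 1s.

s1 (pos 1,3,5,7,9,11,13,15): 1⊕0⊕1⊕0⊕1⊕1⊕1⊕0 = 1
s2 (pos 2,3,6,7,10,11,14,15): 1⊕0⊕1⊕0⊕0⊕1⊕0⊕0 = 1
s4 (pos 4,5,6,7,12,13,14,15): 1⊕1⊕1⊕0⊕0⊕1⊕0⊕0 = 0
s8 (pos 8,9,10,11,12,13,14,15): 0⊕1⊕0⊕1⊕0⊕1⊕0⊕0 = 1
Syndrome s8…s1 = 1011 → error at position 11.
Flip position 11: 110111001010100 → 110111001000100
Read data bits from positions 3,5,6,7,9,10,11,12,13,14,15: 01101000100

01101000100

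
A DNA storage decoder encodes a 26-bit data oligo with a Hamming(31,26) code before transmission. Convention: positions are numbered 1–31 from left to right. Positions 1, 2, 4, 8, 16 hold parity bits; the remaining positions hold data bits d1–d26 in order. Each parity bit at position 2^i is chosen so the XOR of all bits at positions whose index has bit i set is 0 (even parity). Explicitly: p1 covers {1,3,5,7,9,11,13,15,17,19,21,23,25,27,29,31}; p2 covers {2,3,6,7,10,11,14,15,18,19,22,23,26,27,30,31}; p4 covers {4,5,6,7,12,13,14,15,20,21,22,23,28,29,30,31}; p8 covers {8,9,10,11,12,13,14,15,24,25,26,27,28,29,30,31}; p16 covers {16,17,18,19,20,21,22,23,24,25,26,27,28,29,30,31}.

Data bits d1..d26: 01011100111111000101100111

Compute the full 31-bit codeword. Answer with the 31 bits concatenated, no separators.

1001101011001111111000101100111

Place data at non-parity positions: p1 p2 0 p4 1 0 1 p8 1 1 0 0 1 1 1 p16 1 1 1 0 0 0 1 0 1 1 0 0 1 1 1
p1 (pos 1,3,5,7,9,11,13,15,17,19,21,23,25,27,29,31): XOR of data positions = 0⊕1⊕1⊕1⊕0⊕1⊕1⊕1⊕1⊕0⊕1⊕1⊕0⊕1⊕1 = 1
p2 (pos 2,3,6,7,10,11,14,15,18,19,22,23,26,27,30,31): XOR of data positions = 0⊕0⊕1⊕1⊕0⊕1⊕1⊕1⊕1⊕0⊕1⊕1⊕0⊕1⊕1 = 0
p4 (pos 4,5,6,7,12,13,14,15,20,21,22,23,28,29,30,31): XOR of data positions = 1⊕0⊕1⊕0⊕1⊕1⊕1⊕0⊕0⊕0⊕1⊕0⊕1⊕1⊕1 = 1
p8 (pos 8,9,10,11,12,13,14,15,24,25,26,27,28,29,30,31): XOR of data positions = 1⊕1⊕0⊕0⊕1⊕1⊕1⊕0⊕1⊕1⊕0⊕0⊕1⊕1⊕1 = 0
p16 (pos 16,17,18,19,20,21,22,23,24,25,26,27,28,29,30,31): XOR of data positions = 1⊕1⊕1⊕0⊕0⊕0⊕1⊕0⊕1⊕1⊕0⊕0⊕1⊕1⊕1 = 1
Codeword: 1001101011001111111000101100111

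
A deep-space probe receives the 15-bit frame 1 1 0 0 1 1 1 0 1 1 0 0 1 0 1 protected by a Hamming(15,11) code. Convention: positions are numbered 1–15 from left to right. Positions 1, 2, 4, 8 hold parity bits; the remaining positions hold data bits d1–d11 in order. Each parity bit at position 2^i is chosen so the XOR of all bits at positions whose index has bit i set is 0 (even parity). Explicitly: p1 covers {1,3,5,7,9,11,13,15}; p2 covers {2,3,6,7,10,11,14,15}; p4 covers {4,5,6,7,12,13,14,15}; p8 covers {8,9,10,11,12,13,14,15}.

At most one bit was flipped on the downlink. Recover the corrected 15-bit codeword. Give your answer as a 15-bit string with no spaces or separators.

110010101100101

s1 (pos 1,3,5,7,9,11,13,15): 1⊕0⊕1⊕1⊕1⊕0⊕1⊕1 = 0
s2 (pos 2,3,6,7,10,11,14,15): 1⊕0⊕1⊕1⊕1⊕0⊕0⊕1 = 1
s4 (pos 4,5,6,7,12,13,14,15): 0⊕1⊕1⊕1⊕0⊕1⊕0⊕1 = 1
s8 (pos 8,9,10,11,12,13,14,15): 0⊕1⊕1⊕0⊕0⊕1⊕0⊕1 = 0
Syndrome s8…s1 = 0110 → error at position 6.
Flip position 6: 110011101100101 → 110010101100101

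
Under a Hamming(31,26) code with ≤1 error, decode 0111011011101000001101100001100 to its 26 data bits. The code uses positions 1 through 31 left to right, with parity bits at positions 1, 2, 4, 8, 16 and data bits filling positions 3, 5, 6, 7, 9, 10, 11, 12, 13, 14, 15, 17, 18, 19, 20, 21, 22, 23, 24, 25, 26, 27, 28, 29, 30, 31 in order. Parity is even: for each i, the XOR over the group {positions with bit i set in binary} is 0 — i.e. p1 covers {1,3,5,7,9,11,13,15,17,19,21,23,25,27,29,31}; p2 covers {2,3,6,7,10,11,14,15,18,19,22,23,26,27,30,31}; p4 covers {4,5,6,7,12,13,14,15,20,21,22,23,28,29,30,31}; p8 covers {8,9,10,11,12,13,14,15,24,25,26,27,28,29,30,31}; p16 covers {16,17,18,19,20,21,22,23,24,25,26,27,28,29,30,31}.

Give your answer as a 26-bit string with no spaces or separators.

s1 (pos 1,3,5,7,9,11,13,15,17,19,21,23,25,27,29,31): 0⊕1⊕0⊕1⊕1⊕1⊕1⊕0⊕0⊕1⊕0⊕1⊕0⊕0⊕1⊕0 = 0
s2 (pos 2,3,6,7,10,11,14,15,18,19,22,23,26,27,30,31): 1⊕1⊕1⊕1⊕1⊕1⊕0⊕0⊕0⊕1⊕1⊕1⊕0⊕0⊕0⊕0 = 1
s4 (pos 4,5,6,7,12,13,14,15,20,21,22,23,28,29,30,31): 1⊕0⊕1⊕1⊕0⊕1⊕0⊕0⊕1⊕0⊕1⊕1⊕1⊕1⊕0⊕0 = 1
s8 (pos 8,9,10,11,12,13,14,15,24,25,26,27,28,29,30,31): 0⊕1⊕1⊕1⊕0⊕1⊕0⊕0⊕0⊕0⊕0⊕0⊕1⊕1⊕0⊕0 = 0
s16 (pos 16,17,18,19,20,21,22,23,24,25,26,27,28,29,30,31): 0⊕0⊕0⊕1⊕1⊕0⊕1⊕1⊕0⊕0⊕0⊕0⊕1⊕1⊕0⊕0 = 0
Syndrome s16…s1 = 00110 → error at position 6.
Flip position 6: 0111011011101000001101100001100 → 0111001011101000001101100001100
Read data bits from positions 3,5,6,7,9,10,11,12,13,14,15,17,18,19,20,21,22,23,24,25,26,27,28,29,30,31: 10011110100001101100001100

10011110100001101100001100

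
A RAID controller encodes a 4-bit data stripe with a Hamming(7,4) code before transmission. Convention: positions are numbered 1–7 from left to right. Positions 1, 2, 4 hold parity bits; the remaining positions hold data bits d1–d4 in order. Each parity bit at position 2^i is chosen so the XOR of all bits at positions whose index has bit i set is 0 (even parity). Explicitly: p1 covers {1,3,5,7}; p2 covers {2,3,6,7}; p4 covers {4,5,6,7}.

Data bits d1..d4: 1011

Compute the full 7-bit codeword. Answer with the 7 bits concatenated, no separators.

Place data at non-parity positions: p1 p2 1 p4 0 1 1
p1 (pos 1,3,5,7): XOR of data positions = 1⊕0⊕1 = 0
p2 (pos 2,3,6,7): XOR of data positions = 1⊕1⊕1 = 1
p4 (pos 4,5,6,7): XOR of data positions = 0⊕1⊕1 = 0
Codeword: 0110011

0110011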